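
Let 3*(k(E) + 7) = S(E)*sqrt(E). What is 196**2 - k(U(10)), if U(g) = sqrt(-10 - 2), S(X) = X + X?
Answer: 38423 - 4*I*sqrt(2)*3**(3/4)*sqrt(I)/3 ≈ 38426.0 - 3.0393*I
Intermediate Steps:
S(X) = 2*X
U(g) = 2*I*sqrt(3) (U(g) = sqrt(-12) = 2*I*sqrt(3))
k(E) = -7 + 2*E**(3/2)/3 (k(E) = -7 + ((2*E)*sqrt(E))/3 = -7 + (2*E**(3/2))/3 = -7 + 2*E**(3/2)/3)
196**2 - k(U(10)) = 196**2 - (-7 + 2*(2*I*sqrt(3))**(3/2)/3) = 38416 - (-7 + 2*(2*sqrt(2)*3**(3/4)*I**(3/2))/3) = 38416 - (-7 + 4*sqrt(2)*3**(3/4)*I**(3/2)/3) = 38416 + (7 - 4*sqrt(2)*3**(3/4)*I**(3/2)/3) = 38423 - 4*sqrt(2)*3**(3/4)*I**(3/2)/3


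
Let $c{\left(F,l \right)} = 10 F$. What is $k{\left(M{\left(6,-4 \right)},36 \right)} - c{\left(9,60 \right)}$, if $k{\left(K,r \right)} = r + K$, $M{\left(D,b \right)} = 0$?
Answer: $-54$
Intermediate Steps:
$k{\left(K,r \right)} = K + r$
$k{\left(M{\left(6,-4 \right)},36 \right)} - c{\left(9,60 \right)} = \left(0 + 36\right) - 10 \cdot 9 = 36 - 90 = -54$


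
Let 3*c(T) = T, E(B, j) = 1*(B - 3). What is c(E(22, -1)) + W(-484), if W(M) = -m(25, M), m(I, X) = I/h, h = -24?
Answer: 59/8 ≈ 7.3750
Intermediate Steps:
E(B, j) = -3 + B (E(B, j) = 1*(-3 + B) = -3 + B)
m(I, X) = -I/24 (m(I, X) = I/(-24) = I*(-1/24) = -I/24)
c(T) = T/3
W(M) = 25/24 (W(M) = -(-1)*25/24 = -1*(-25/24) = 25/24)
c(E(22, -1)) + W(-484) = (-3 + 22)/3 + 25/24 = (1/3)*19 + 25/24 = 19/3 + 25/24 = 59/8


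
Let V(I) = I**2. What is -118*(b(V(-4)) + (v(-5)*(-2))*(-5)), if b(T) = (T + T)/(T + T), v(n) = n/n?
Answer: -1298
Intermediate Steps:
v(n) = 1
b(T) = 1 (b(T) = (2*T)/((2*T)) = (2*T)*(1/(2*T)) = 1)
-118*(b(V(-4)) + (v(-5)*(-2))*(-5)) = -118*(1 + (1*(-2))*(-5)) = -118*(1 - 2*(-5)) = -118*(1 + 10) = -118*11 = -1298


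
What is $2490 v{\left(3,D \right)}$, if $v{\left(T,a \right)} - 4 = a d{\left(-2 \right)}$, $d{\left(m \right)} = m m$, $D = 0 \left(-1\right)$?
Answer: $9960$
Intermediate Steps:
$D = 0$
$d{\left(m \right)} = m^{2}$
$v{\left(T,a \right)} = 4 + 4 a$ ($v{\left(T,a \right)} = 4 + a \left(-2\right)^{2} = 4 + a 4 = 4 + 4 a$)
$2490 v{\left(3,D \right)} = 2490 \left(4 + 4 \cdot 0\right) = 2490 \left(4 + 0\right) = 2490 \cdot 4 = 9960$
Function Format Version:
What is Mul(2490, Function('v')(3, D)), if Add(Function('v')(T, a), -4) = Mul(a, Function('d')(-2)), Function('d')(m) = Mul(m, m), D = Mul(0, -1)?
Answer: 9960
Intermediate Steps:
D = 0
Function('d')(m) = Pow(m, 2)
Function('v')(T, a) = Add(4, Mul(4, a)) (Function('v')(T, a) = Add(4, Mul(a, Pow(-2, 2))) = Add(4, Mul(a, 4)) = Add(4, Mul(4, a)))
Mul(2490, Function('v')(3, D)) = Mul(2490, Add(4, Mul(4, 0))) = Mul(2490, Add(4, 0)) = Mul(2490, 4) = 9960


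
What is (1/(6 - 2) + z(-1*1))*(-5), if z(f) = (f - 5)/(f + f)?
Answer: -65/4 ≈ -16.250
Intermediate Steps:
z(f) = (-5 + f)/(2*f) (z(f) = (-5 + f)/((2*f)) = (-5 + f)*(1/(2*f)) = (-5 + f)/(2*f))
(1/(6 - 2) + z(-1*1))*(-5) = (1/(6 - 2) + (-5 - 1*1)/(2*((-1*1))))*(-5) = (1/4 + (1/2)*(-5 - 1)/(-1))*(-5) = (1/4 + (1/2)*(-1)*(-6))*(-5) = (1/4 + 3)*(-5) = (13/4)*(-5) = -65/4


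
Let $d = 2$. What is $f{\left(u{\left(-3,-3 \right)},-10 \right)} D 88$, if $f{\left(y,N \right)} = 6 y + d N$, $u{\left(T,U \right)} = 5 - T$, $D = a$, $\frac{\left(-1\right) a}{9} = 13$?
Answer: $-288288$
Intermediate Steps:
$a = -117$ ($a = \left(-9\right) 13 = -117$)
$D = -117$
$f{\left(y,N \right)} = 2 N + 6 y$ ($f{\left(y,N \right)} = 6 y + 2 N = 2 N + 6 y$)
$f{\left(u{\left(-3,-3 \right)},-10 \right)} D 88 = \left(2 \left(-10\right) + 6 \left(5 - -3\right)\right) \left(-117\right) 88 = \left(-20 + 6 \left(5 + 3\right)\right) \left(-117\right) 88 = \left(-20 + 6 \cdot 8\right) \left(-117\right) 88 = \left(-20 + 48\right) \left(-117\right) 88 = 28 \left(-117\right) 88 = \left(-3276\right) 88 = -288288$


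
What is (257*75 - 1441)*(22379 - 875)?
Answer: 383502336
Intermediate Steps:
(257*75 - 1441)*(22379 - 875) = (19275 - 1441)*21504 = 17834*21504 = 383502336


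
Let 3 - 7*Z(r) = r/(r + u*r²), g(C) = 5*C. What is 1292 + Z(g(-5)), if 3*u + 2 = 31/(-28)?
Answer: 6812363/5271 ≈ 1292.4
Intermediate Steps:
u = -29/28 (u = -⅔ + (31/(-28))/3 = -⅔ + (31*(-1/28))/3 = -⅔ + (⅓)*(-31/28) = -⅔ - 31/84 = -29/28 ≈ -1.0357)
Z(r) = 3/7 - r/(7*(r - 29*r²/28))
1292 + Z(g(-5)) = 1292 + (56 - 435*(-5))/(7*(28 - 145*(-5))) = 1292 + (56 - 87*(-25))/(7*(28 - 29*(-25))) = 1292 + (56 + 2175)/(7*(28 + 725)) = 1292 + (⅐)*2231/753 = 1292 + (⅐)*(1/753)*2231 = 1292 + 2231/5271 = 6812363/5271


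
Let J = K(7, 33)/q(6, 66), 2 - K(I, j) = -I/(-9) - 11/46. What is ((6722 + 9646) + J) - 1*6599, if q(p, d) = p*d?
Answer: 145597231/14904 ≈ 9769.0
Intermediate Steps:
q(p, d) = d*p
K(I, j) = 103/46 - I/9 (K(I, j) = 2 - (-I/(-9) - 11/46) = 2 - (-I*(-⅑) - 11*1/46) = 2 - (I/9 - 11/46) = 2 - (-11/46 + I/9) = 2 + (11/46 - I/9) = 103/46 - I/9)
J = 55/14904 (J = (103/46 - ⅑*7)/((66*6)) = (103/46 - 7/9)/396 = (605/414)*(1/396) = 55/14904 ≈ 0.0036903)
((6722 + 9646) + J) - 1*6599 = ((6722 + 9646) + 55/14904) - 1*6599 = (16368 + 55/14904) - 6599 = 243948727/14904 - 6599 = 145597231/14904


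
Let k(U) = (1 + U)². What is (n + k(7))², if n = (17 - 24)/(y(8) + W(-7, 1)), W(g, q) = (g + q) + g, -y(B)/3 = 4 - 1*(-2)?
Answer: 3964081/961 ≈ 4125.0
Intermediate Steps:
y(B) = -18 (y(B) = -3*(4 - 1*(-2)) = -3*(4 + 2) = -3*6 = -18)
W(g, q) = q + 2*g
n = 7/31 (n = (17 - 24)/(-18 + (1 + 2*(-7))) = -7/(-18 + (1 - 14)) = -7/(-18 - 13) = -7/(-31) = -7*(-1/31) = 7/31 ≈ 0.22581)
(n + k(7))² = (7/31 + (1 + 7)²)² = (7/31 + 8²)² = (7/31 + 64)² = (1991/31)² = 3964081/961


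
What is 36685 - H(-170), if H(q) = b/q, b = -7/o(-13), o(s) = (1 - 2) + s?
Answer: 12472901/340 ≈ 36685.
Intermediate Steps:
o(s) = -1 + s
b = 1/2 (b = -7/(-1 - 13) = -7/(-14) = -7*(-1/14) = 1/2 ≈ 0.50000)
H(q) = 1/(2*q)
36685 - H(-170) = 36685 - 1/(2*(-170)) = 36685 - (-1)/(2*170) = 36685 - 1*(-1/340) = 36685 + 1/340 = 12472901/340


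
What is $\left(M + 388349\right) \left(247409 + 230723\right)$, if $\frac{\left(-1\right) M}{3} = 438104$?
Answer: $-442732541116$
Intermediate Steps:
$M = -1314312$ ($M = \left(-3\right) 438104 = -1314312$)
$\left(M + 388349\right) \left(247409 + 230723\right) = \left(-1314312 + 388349\right) \left(247409 + 230723\right) = \left(-925963\right) 478132 = -442732541116$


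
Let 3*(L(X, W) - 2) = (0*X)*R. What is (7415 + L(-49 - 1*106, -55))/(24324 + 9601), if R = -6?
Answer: 7417/33925 ≈ 0.21863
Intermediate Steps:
L(X, W) = 2 (L(X, W) = 2 + ((0*X)*(-6))/3 = 2 + (0*(-6))/3 = 2 + (1/3)*0 = 2 + 0 = 2)
(7415 + L(-49 - 1*106, -55))/(24324 + 9601) = (7415 + 2)/(24324 + 9601) = 7417/33925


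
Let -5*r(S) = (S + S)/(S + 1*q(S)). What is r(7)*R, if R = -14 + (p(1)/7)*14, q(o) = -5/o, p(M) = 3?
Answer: 196/55 ≈ 3.5636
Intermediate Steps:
r(S) = -2*S/(5*(S - 5/S)) (r(S) = -(S + S)/(5*(S + 1*(-5/S))) = -2*S/(5*(S - 5/S)))
R = -8 (R = -14 + (3/7)*14 = -14 + 6 = -8)
r(7)*R = -2*7²/(-25 + 5*7²)*(-8) = -2*49/(-25 + 5*49)*(-8) = -2*49/(-25 + 245)*(-8) = -2*49/220*(-8) = -2*49*1/220*(-8) = -49/110*(-8) = 196/55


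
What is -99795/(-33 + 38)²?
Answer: -19959/5 ≈ -3991.8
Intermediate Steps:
-99795/(-33 + 38)² = -99795/(5²) = -99795/25 = -99795*1/25 = -19959/5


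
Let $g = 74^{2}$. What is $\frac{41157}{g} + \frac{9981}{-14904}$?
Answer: $\frac{15520777}{2267064} \approx 6.8462$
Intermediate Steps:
$g = 5476$
$\frac{41157}{g} + \frac{9981}{-14904} = \frac{41157}{5476} + \frac{9981}{-14904} = 41157 \cdot \frac{1}{5476} + 9981 \left(- \frac{1}{14904}\right) = \frac{41157}{5476} - \frac{1109}{1656} = \frac{15520777}{2267064}$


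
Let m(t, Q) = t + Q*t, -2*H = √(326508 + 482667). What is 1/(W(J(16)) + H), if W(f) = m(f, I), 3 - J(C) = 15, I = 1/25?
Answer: 10400/168448333 - 6250*√32367/505344999 ≈ -0.0021633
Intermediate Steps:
I = 1/25 ≈ 0.040000
J(C) = -12 (J(C) = 3 - 1*15 = 3 - 15 = -12)
H = -5*√32367/2 (H = -√(326508 + 482667)/2 = -5*√32367/2 ≈ -449.77)
W(f) = 26*f/25 (W(f) = f*(1 + 1/25) = f*(26/25) = 26*f/25)
1/(W(J(16)) + H) = 1/((26/25)*(-12) - 5*√32367/2) = 1/(-312/25 - 5*√32367/2)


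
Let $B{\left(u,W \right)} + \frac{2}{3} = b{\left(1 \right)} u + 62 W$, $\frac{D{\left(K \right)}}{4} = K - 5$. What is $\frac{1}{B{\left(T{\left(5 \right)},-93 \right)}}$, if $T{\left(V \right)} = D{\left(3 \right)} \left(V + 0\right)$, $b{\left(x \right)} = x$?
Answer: $- \frac{3}{17420} \approx -0.00017222$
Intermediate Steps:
$D{\left(K \right)} = -20 + 4 K$ ($D{\left(K \right)} = 4 \left(K - 5\right) = 4 \left(-5 + K\right) = -20 + 4 K$)
$T{\left(V \right)} = - 8 V$ ($T{\left(V \right)} = \left(-20 + 4 \cdot 3\right) \left(V + 0\right) = \left(-20 + 12\right) V = - 8 V$)
$B{\left(u,W \right)} = - \frac{2}{3} + u + 62 W$ ($B{\left(u,W \right)} = - \frac{2}{3} + \left(1 u + 62 W\right) = - \frac{2}{3} + \left(u + 62 W\right) = - \frac{2}{3} + u + 62 W$)
$\frac{1}{B{\left(T{\left(5 \right)},-93 \right)}} = \frac{1}{- \frac{2}{3} - 40 + 62 \left(-93\right)} = \frac{1}{- \frac{2}{3} - 40 - 5766} = \frac{1}{- \frac{17420}{3}} = - \frac{3}{17420}$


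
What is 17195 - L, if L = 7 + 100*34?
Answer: 13788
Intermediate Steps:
L = 3407 (L = 7 + 3400 = 3407)
17195 - L = 17195 - 1*3407 = 17195 - 3407 = 13788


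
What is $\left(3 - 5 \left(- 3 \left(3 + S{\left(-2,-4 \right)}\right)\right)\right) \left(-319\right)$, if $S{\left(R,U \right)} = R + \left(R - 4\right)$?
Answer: $22968$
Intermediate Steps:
$S{\left(R,U \right)} = -4 + 2 R$ ($S{\left(R,U \right)} = R + \left(R - 4\right) = R + \left(-4 + R\right) = -4 + 2 R$)
$\left(3 - 5 \left(- 3 \left(3 + S{\left(-2,-4 \right)}\right)\right)\right) \left(-319\right) = \left(3 - 5 \left(- 3 \left(3 + \left(-4 + 2 \left(-2\right)\right)\right)\right)\right) \left(-319\right) = \left(3 - 5 \left(- 3 \left(3 - 8\right)\right)\right) \left(-319\right) = \left(3 - 5 \left(\left(-3\right) \left(-5\right)\right)\right) \left(-319\right) = \left(3 - 75\right) \left(-319\right) = \left(-72\right) \left(-319\right) = 22968$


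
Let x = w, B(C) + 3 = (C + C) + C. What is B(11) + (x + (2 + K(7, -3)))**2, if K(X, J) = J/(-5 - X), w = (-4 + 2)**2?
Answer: 1105/16 ≈ 69.063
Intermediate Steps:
w = 4 (w = (-2)**2 = 4)
B(C) = -3 + 3*C (B(C) = -3 + ((C + C) + C) = -3 + (2*C + C) = -3 + 3*C)
x = 4
B(11) + (x + (2 + K(7, -3)))**2 = (-3 + 3*11) + (4 + (2 - 1*(-3)/(5 + 7)))**2 = (-3 + 33) + (4 + (2 - 1*(-3)/12))**2 = 30 + (4 + (2 - 1*(-3)*1/12))**2 = 30 + (4 + (2 + 1/4))**2 = 30 + (4 + 9/4)**2 = 30 + (25/4)**2 = 30 + 625/16 = 1105/16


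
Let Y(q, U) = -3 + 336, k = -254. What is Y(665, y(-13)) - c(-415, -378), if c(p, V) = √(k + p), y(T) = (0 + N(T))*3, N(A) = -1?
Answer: 333 - I*√669 ≈ 333.0 - 25.865*I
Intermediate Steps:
y(T) = -3 (y(T) = (0 - 1)*3 = -1*3 = -3)
Y(q, U) = 333
c(p, V) = √(-254 + p)
Y(665, y(-13)) - c(-415, -378) = 333 - √(-254 - 415) = 333 - √(-669) = 333 - I*√669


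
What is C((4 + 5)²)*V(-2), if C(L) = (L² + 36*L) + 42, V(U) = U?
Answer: -19038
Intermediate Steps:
C(L) = 42 + L² + 36*L
C((4 + 5)²)*V(-2) = (42 + ((4 + 5)²)² + 36*(4 + 5)²)*(-2) = (42 + (9²)² + 36*9²)*(-2) = (42 + 81² + 36*81)*(-2) = (42 + 6561 + 2916)*(-2) = 9519*(-2) = -19038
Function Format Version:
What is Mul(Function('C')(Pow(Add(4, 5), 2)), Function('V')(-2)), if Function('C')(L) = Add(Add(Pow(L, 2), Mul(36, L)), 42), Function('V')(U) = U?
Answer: -19038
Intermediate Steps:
Function('C')(L) = Add(42, Pow(L, 2), Mul(36, L))
Mul(Function('C')(Pow(Add(4, 5), 2)), Function('V')(-2)) = Mul(Add(42, Pow(Pow(Add(4, 5), 2), 2), Mul(36, Pow(Add(4, 5), 2))), -2) = Mul(Add(42, Pow(Pow(9, 2), 2), Mul(36, Pow(9, 2))), -2) = Mul(Add(42, Pow(81, 2), Mul(36, 81)), -2) = Mul(Add(42, 6561, 2916), -2) = Mul(9519, -2) = -19038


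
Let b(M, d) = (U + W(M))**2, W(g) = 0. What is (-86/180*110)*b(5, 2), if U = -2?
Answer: -1892/9 ≈ -210.22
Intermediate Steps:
b(M, d) = 4 (b(M, d) = (-2 + 0)**2 = (-2)**2 = 4)
(-86/180*110)*b(5, 2) = (-86/180*110)*4 = (-86*1/180*110)*4 = -43/90*110*4 = -473/9*4 = -1892/9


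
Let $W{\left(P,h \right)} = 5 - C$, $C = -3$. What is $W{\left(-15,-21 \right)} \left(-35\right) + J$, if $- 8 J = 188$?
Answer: $- \frac{607}{2} \approx -303.5$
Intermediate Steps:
$W{\left(P,h \right)} = 8$ ($W{\left(P,h \right)} = 5 - -3 = 5 + 3 = 8$)
$J = - \frac{47}{2}$ ($J = \left(- \frac{1}{8}\right) 188 = - \frac{47}{2} \approx -23.5$)
$W{\left(-15,-21 \right)} \left(-35\right) + J = 8 \left(-35\right) - \frac{47}{2} = -280 - \frac{47}{2} = - \frac{607}{2}$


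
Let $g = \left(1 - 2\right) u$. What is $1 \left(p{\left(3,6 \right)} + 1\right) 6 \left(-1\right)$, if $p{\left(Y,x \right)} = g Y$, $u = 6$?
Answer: $102$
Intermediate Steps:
$g = -6$ ($g = \left(1 - 2\right) 6 = \left(-1\right) 6 = -6$)
$p{\left(Y,x \right)} = - 6 Y$
$1 \left(p{\left(3,6 \right)} + 1\right) 6 \left(-1\right) = 1 \left(\left(-6\right) 3 + 1\right) 6 \left(-1\right) = 1 \left(-18 + 1\right) 6 \left(-1\right) = 1 \left(-17\right) 6 \left(-1\right) = \left(-17\right) 6 \left(-1\right) = \left(-102\right) \left(-1\right) = 102$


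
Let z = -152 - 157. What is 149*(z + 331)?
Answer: 3278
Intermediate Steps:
z = -309
149*(z + 331) = 149*(-309 + 331) = 149*22 = 3278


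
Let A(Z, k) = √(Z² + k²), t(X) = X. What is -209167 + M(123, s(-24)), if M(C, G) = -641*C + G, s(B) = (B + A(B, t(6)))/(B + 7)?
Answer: -4896146/17 - 6*√17/17 ≈ -2.8801e+5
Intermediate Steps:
s(B) = (B + √(36 + B²))/(7 + B) (s(B) = (B + √(B² + 6²))/(B + 7) = (B + √(B² + 36))/(7 + B) = (B + √(36 + B²))/(7 + B))
M(C, G) = G - 641*C
-209167 + M(123, s(-24)) = -209167 + ((-24 + √(36 + (-24)²))/(7 - 24) - 641*123) = -209167 + ((-24 + √(36 + 576))/(-17) - 78843) = -209167 + (-(-24 + √612)/17 - 78843) = -209167 + (-(-24 + 6*√17)/17 - 78843) = -209167 + ((24/17 - 6*√17/17) - 78843) = -209167 + (-1340307/17 - 6*√17/17) = -4896146/17 - 6*√17/17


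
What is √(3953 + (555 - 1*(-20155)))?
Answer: √24663 ≈ 157.04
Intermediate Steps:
√(3953 + (555 - 1*(-20155))) = √(3953 + (555 + 20155)) = √(3953 + 20710) = √24663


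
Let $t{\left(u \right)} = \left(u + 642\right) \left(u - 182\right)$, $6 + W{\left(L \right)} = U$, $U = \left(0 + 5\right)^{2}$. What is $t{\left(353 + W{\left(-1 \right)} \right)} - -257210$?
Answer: $449870$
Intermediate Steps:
$U = 25$ ($U = 5^{2} = 25$)
$W{\left(L \right)} = 19$ ($W{\left(L \right)} = -6 + 25 = 19$)
$t{\left(u \right)} = \left(-182 + u\right) \left(642 + u\right)$ ($t{\left(u \right)} = \left(642 + u\right) \left(-182 + u\right) = \left(-182 + u\right) \left(642 + u\right)$)
$t{\left(353 + W{\left(-1 \right)} \right)} - -257210 = \left(-116844 + \left(353 + 19\right)^{2} + 460 \left(353 + 19\right)\right) - -257210 = \left(-116844 + 372^{2} + 460 \cdot 372\right) + 257210 = \left(-116844 + 138384 + 171120\right) + 257210 = 192660 + 257210 = 449870$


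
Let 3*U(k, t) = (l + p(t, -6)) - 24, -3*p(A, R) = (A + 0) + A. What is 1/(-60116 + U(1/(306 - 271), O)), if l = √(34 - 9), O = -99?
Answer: -3/180301 ≈ -1.6639e-5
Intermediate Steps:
p(A, R) = -2*A/3 (p(A, R) = -((A + 0) + A)/3 = -(A + A)/3 = -2*A/3)
l = 5 (l = √25 = 5)
U(k, t) = -19/3 - 2*t/9 (U(k, t) = ((5 - 2*t/3) - 24)/3 = (-19 - 2*t/3)/3 = -19/3 - 2*t/9)
1/(-60116 + U(1/(306 - 271), O)) = 1/(-60116 + (-19/3 - 2/9*(-99))) = 1/(-60116 + (-19/3 + 22)) = 1/(-60116 + 47/3) = 1/(-180301/3) = -3/180301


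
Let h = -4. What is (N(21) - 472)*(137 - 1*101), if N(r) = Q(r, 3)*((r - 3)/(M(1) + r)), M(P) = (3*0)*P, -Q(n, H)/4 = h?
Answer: -115488/7 ≈ -16498.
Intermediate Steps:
Q(n, H) = 16 (Q(n, H) = -4*(-4) = 16)
M(P) = 0 (M(P) = 0*P = 0)
N(r) = 16*(-3 + r)/r (N(r) = 16*((r - 3)/(0 + r)) = 16*((-3 + r)/r) = 16*(-3 + r)/r)
(N(21) - 472)*(137 - 1*101) = ((16 - 48/21) - 472)*(137 - 1*101) = ((16 - 48*1/21) - 472)*(137 - 101) = ((16 - 16/7) - 472)*36 = (96/7 - 472)*36 = -3208/7*36 = -115488/7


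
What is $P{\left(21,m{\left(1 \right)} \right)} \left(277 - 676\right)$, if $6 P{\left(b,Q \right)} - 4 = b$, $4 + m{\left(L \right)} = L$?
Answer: $- \frac{3325}{2} \approx -1662.5$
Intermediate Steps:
$m{\left(L \right)} = -4 + L$
$P{\left(b,Q \right)} = \frac{2}{3} + \frac{b}{6}$
$P{\left(21,m{\left(1 \right)} \right)} \left(277 - 676\right) = \left(\frac{2}{3} + \frac{1}{6} \cdot 21\right) \left(277 - 676\right) = \left(\frac{2}{3} + \frac{7}{2}\right) \left(-399\right) = \frac{25}{6} \left(-399\right) = - \frac{3325}{2}$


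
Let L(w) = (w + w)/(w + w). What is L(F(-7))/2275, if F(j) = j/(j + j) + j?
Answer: 1/2275 ≈ 0.00043956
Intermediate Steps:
F(j) = ½ + j (F(j) = j/((2*j)) + j = (1/(2*j))*j + j = ½ + j)
L(w) = 1 (L(w) = (2*w)/((2*w)) = (2*w)*(1/(2*w)) = 1)
L(F(-7))/2275 = 1/2275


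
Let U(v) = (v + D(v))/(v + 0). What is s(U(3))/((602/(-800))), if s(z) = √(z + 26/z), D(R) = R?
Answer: -400*√15/301 ≈ -5.1468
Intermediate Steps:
U(v) = 2 (U(v) = (v + v)/(v + 0) = (2*v)/v = 2)
s(U(3))/((602/(-800))) = √(2 + 26/2)/((602/(-800))) = √(2 + 26*(½))/((602*(-1/800))) = √(2 + 13)/(-301/400) = √15*(-400/301) = -400*√15/301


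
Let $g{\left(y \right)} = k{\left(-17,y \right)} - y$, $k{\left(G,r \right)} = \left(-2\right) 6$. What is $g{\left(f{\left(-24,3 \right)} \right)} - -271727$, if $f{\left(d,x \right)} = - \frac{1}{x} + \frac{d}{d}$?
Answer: $\frac{815143}{3} \approx 2.7171 \cdot 10^{5}$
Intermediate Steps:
$k{\left(G,r \right)} = -12$
$f{\left(d,x \right)} = 1 - \frac{1}{x}$ ($f{\left(d,x \right)} = - \frac{1}{x} + 1 = 1 - \frac{1}{x}$)
$g{\left(y \right)} = -12 - y$
$g{\left(f{\left(-24,3 \right)} \right)} - -271727 = \left(-12 - \frac{-1 + 3}{3}\right) - -271727 = \left(-12 - \frac{1}{3} \cdot 2\right) + 271727 = \left(-12 - \frac{2}{3}\right) + 271727 = - \frac{38}{3} + 271727 = \frac{815143}{3}$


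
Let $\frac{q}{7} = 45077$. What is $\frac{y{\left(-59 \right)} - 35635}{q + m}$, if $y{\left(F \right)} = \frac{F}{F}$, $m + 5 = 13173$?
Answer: $- \frac{11878}{109569} \approx -0.10841$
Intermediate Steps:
$q = 315539$ ($q = 7 \cdot 45077 = 315539$)
$m = 13168$ ($m = -5 + 13173 = 13168$)
$y{\left(F \right)} = 1$
$\frac{y{\left(-59 \right)} - 35635}{q + m} = \frac{1 - 35635}{315539 + 13168} = - \frac{35634}{328707} = \left(-35634\right) \frac{1}{328707} = - \frac{11878}{109569}$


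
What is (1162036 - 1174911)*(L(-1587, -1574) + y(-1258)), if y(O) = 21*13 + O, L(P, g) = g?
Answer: 32947125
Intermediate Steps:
y(O) = 273 + O
(1162036 - 1174911)*(L(-1587, -1574) + y(-1258)) = (1162036 - 1174911)*(-1574 + (273 - 1258)) = -12875*(-1574 - 985) = -12875*(-2559) = 32947125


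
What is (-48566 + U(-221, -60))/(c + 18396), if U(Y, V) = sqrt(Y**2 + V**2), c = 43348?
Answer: -48337/61744 ≈ -0.78286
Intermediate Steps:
U(Y, V) = sqrt(V**2 + Y**2)
(-48566 + U(-221, -60))/(c + 18396) = (-48566 + sqrt((-60)**2 + (-221)**2))/(43348 + 18396) = (-48566 + sqrt(3600 + 48841))/61744 = (-48566 + sqrt(52441))*(1/61744) = (-48566 + 229)*(1/61744) = -48337*1/61744 = -48337/61744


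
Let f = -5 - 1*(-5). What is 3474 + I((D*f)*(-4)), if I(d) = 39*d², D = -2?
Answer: 3474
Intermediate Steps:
f = 0 (f = -5 + 5 = 0)
3474 + I((D*f)*(-4)) = 3474 + 39*(-2*0*(-4))² = 3474 + 39*(0*(-4))² = 3474 + 39*0² = 3474 + 39*0 = 3474 + 0 = 3474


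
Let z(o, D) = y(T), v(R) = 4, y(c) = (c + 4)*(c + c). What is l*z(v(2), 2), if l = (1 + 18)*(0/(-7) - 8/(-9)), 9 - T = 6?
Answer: 2128/3 ≈ 709.33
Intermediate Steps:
T = 3 (T = 9 - 1*6 = 9 - 6 = 3)
y(c) = 2*c*(4 + c) (y(c) = (4 + c)*(2*c) = 2*c*(4 + c))
z(o, D) = 42 (z(o, D) = 2*3*(4 + 3) = 2*3*7 = 42)
l = 152/9 (l = 19*(0*(-1/7) - 8*(-1/9)) = 19*(0 + 8/9) = 19*(8/9) = 152/9 ≈ 16.889)
l*z(v(2), 2) = (152/9)*42 = 2128/3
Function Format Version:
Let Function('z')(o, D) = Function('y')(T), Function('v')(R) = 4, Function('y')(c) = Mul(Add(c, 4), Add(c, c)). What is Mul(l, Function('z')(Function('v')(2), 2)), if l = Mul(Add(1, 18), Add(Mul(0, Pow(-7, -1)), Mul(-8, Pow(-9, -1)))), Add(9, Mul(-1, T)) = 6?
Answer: Rational(2128, 3) ≈ 709.33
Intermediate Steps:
T = 3 (T = Add(9, Mul(-1, 6)) = Add(9, -6) = 3)
Function('y')(c) = Mul(2, c, Add(4, c)) (Function('y')(c) = Mul(Add(4, c), Mul(2, c)) = Mul(2, c, Add(4, c)))
Function('z')(o, D) = 42 (Function('z')(o, D) = Mul(2, 3, Add(4, 3)) = Mul(2, 3, 7) = 42)
l = Rational(152, 9) (l = Mul(19, Add(Mul(0, Rational(-1, 7)), Mul(-8, Rational(-1, 9)))) = Mul(19, Add(0, Rational(8, 9))) = Mul(19, Rational(8, 9)) = Rational(152, 9) ≈ 16.889)
Mul(l, Function('z')(Function('v')(2), 2)) = Mul(Rational(152, 9), 42) = Rational(2128, 3)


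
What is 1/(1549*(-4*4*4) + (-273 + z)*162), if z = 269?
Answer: -1/99784 ≈ -1.0022e-5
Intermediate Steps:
1/(1549*(-4*4*4) + (-273 + z)*162) = 1/(1549*(-4*4*4) + (-273 + 269)*162) = 1/(1549*(-16*4) - 4*162) = 1/(1549*(-64) - 648) = 1/(-99136 - 648) = 1/(-99784) = -1/99784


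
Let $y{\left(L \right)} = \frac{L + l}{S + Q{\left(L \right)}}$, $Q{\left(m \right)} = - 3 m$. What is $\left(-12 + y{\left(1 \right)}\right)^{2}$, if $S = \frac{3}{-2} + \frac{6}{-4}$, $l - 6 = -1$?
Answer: $169$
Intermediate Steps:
$l = 5$ ($l = 6 - 1 = 5$)
$S = -3$ ($S = 3 \left(- \frac{1}{2}\right) + 6 \left(- \frac{1}{4}\right) = - \frac{3}{2} - \frac{3}{2} = -3$)
$y{\left(L \right)} = \frac{5 + L}{-3 - 3 L}$ ($y{\left(L \right)} = \frac{L + 5}{-3 - 3 L} = \frac{5 + L}{-3 - 3 L}$)
$\left(-12 + y{\left(1 \right)}\right)^{2} = \left(-12 + \frac{-5 - 1}{3 \left(1 + 1\right)}\right)^{2} = \left(-12 + \frac{-5 - 1}{3 \cdot 2}\right)^{2} = \left(-12 + \frac{1}{3} \cdot \frac{1}{2} \left(-6\right)\right)^{2} = \left(-12 - 1\right)^{2} = \left(-13\right)^{2} = 169$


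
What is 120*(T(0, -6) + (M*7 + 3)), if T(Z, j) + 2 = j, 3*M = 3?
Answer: 240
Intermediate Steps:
M = 1 (M = (⅓)*3 = 1)
T(Z, j) = -2 + j
120*(T(0, -6) + (M*7 + 3)) = 120*((-2 - 6) + (1*7 + 3)) = 120*(-8 + (7 + 3)) = 120*(-8 + 10) = 120*2 = 240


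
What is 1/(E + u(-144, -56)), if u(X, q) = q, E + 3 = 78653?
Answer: 1/78594 ≈ 1.2724e-5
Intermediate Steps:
E = 78650 (E = -3 + 78653 = 78650)
1/(E + u(-144, -56)) = 1/(78650 - 56) = 1/78594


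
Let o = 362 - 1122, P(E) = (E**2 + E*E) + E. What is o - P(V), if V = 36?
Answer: -3388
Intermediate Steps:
P(E) = E + 2*E**2 (P(E) = (E**2 + E**2) + E = 2*E**2 + E = E + 2*E**2)
o = -760
o - P(V) = -760 - 36*(1 + 2*36) = -760 - 36*(1 + 72) = -760 - 36*73 = -760 - 1*2628 = -760 - 2628 = -3388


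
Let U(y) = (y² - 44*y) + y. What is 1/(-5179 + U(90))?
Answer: -1/949 ≈ -0.0010537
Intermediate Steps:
U(y) = y² - 43*y
1/(-5179 + U(90)) = 1/(-5179 + 90*(-43 + 90)) = 1/(-5179 + 90*47) = 1/(-5179 + 4230) = 1/(-949) = -1/949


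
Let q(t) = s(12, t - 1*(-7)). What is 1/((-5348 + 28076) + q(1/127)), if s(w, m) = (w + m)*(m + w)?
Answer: 16129/372407308 ≈ 4.3310e-5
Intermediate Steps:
s(w, m) = (m + w)² (s(w, m) = (m + w)*(m + w) = (m + w)²)
q(t) = (19 + t)² (q(t) = ((t - 1*(-7)) + 12)² = ((t + 7) + 12)² = ((7 + t) + 12)² = (19 + t)²)
1/((-5348 + 28076) + q(1/127)) = 1/((-5348 + 28076) + (19 + 1/127)²) = 1/(22728 + (19 + 1/127)²) = 1/(22728 + (2414/127)²) = 1/(22728 + 5827396/16129) = 1/(372407308/16129) = 16129/372407308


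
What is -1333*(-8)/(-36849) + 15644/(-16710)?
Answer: -41925622/34208155 ≈ -1.2256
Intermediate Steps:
-1333*(-8)/(-36849) + 15644/(-16710) = 10664*(-1/36849) + 15644*(-1/16710) = -10664/36849 - 7822/8355 = -41925622/34208155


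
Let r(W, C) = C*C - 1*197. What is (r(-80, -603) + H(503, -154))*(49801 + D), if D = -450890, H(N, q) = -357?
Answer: -145617366895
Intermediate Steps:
r(W, C) = -197 + C**2 (r(W, C) = C**2 - 197 = -197 + C**2)
(r(-80, -603) + H(503, -154))*(49801 + D) = ((-197 + (-603)**2) - 357)*(49801 - 450890) = ((-197 + 363609) - 357)*(-401089) = (363412 - 357)*(-401089) = 363055*(-401089) = -145617366895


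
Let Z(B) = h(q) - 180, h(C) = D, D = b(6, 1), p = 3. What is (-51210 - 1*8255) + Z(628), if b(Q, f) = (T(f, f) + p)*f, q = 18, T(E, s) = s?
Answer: -59641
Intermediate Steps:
b(Q, f) = f*(3 + f) (b(Q, f) = (f + 3)*f = (3 + f)*f = f*(3 + f))
D = 4 (D = 1*(3 + 1) = 1*4 = 4)
h(C) = 4
Z(B) = -176 (Z(B) = 4 - 180 = -176)
(-51210 - 1*8255) + Z(628) = (-51210 - 1*8255) - 176 = (-51210 - 8255) - 176 = -59465 - 176 = -59641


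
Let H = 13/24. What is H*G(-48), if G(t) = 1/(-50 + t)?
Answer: -13/2352 ≈ -0.0055272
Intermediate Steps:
H = 13/24 (H = 13*(1/24) = 13/24 ≈ 0.54167)
H*G(-48) = 13/(24*(-50 - 48)) = (13/24)/(-98) = (13/24)*(-1/98) = -13/2352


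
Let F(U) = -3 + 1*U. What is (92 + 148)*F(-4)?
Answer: -1680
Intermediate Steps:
F(U) = -3 + U
(92 + 148)*F(-4) = (92 + 148)*(-3 - 4) = 240*(-7) = -1680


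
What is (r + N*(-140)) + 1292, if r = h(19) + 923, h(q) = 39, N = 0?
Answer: 2254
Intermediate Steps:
r = 962 (r = 39 + 923 = 962)
(r + N*(-140)) + 1292 = (962 + 0*(-140)) + 1292 = (962 + 0) + 1292 = 962 + 1292 = 2254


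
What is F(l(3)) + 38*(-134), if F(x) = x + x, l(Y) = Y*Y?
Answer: -5074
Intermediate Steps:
l(Y) = Y²
F(x) = 2*x
F(l(3)) + 38*(-134) = 2*3² + 38*(-134) = 2*9 - 5092 = 18 - 5092 = -5074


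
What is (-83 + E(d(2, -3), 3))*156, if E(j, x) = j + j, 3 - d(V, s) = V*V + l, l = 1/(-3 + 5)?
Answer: -13416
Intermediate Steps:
l = ½ (l = 1/2 = ½ ≈ 0.50000)
d(V, s) = 5/2 - V² (d(V, s) = 3 - (V*V + ½) = 3 - (V² + ½) = 3 - (½ + V²) = 3 + (-½ - V²) = 5/2 - V²)
E(j, x) = 2*j
(-83 + E(d(2, -3), 3))*156 = (-83 + 2*(5/2 - 1*2²))*156 = (-83 + 2*(5/2 - 1*4))*156 = (-83 + 2*(5/2 - 4))*156 = (-83 + 2*(-3/2))*156 = (-83 - 3)*156 = -86*156 = -13416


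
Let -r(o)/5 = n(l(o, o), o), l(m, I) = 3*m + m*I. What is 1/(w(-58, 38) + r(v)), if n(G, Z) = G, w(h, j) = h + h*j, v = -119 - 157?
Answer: -1/379002 ≈ -2.6385e-6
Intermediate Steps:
v = -276
l(m, I) = 3*m + I*m
r(o) = -5*o*(3 + o)
1/(w(-58, 38) + r(v)) = 1/(-58*(1 + 38) - 5*(-276)*(3 - 276)) = 1/(-58*39 - 5*(-276)*(-273)) = 1/(-2262 - 376740) = 1/(-379002) = -1/379002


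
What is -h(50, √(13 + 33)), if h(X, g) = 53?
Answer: -53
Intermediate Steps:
-h(50, √(13 + 33)) = -1*53 = -53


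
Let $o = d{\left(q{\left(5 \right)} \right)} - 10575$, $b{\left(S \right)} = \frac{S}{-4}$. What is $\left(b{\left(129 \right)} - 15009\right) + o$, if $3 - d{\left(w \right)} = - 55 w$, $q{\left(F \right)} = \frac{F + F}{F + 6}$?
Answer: $- \frac{102253}{4} \approx -25563.0$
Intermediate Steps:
$b{\left(S \right)} = - \frac{S}{4}$ ($b{\left(S \right)} = S \left(- \frac{1}{4}\right) = - \frac{S}{4}$)
$q{\left(F \right)} = \frac{2 F}{6 + F}$
$d{\left(w \right)} = 3 + 55 w$ ($d{\left(w \right)} = 3 - - 55 w = 3 + 55 w$)
$o = -10522$ ($o = \left(3 + 55 \cdot 2 \cdot 5 \frac{1}{6 + 5}\right) - 10575 = \left(3 + 55 \cdot 2 \cdot 5 \cdot \frac{1}{11}\right) - 10575 = \left(3 + 55 \cdot \frac{10}{11}\right) - 10575 = \left(3 + 50\right) - 10575 = 53 - 10575 = -10522$)
$\left(b{\left(129 \right)} - 15009\right) + o = \left(\left(- \frac{1}{4}\right) 129 - 15009\right) - 10522 = \left(- \frac{129}{4} - 15009\right) - 10522 = - \frac{60165}{4} - 10522 = - \frac{102253}{4}$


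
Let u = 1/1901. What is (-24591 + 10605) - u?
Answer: -26587387/1901 ≈ -13986.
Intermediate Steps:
u = 1/1901 ≈ 0.00052604
(-24591 + 10605) - u = (-24591 + 10605) - 1*1/1901 = -13986 - 1/1901 = -26587387/1901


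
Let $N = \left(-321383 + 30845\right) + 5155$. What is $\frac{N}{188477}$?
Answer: $- \frac{285383}{188477} \approx -1.5142$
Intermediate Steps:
$N = -285383$ ($N = -290538 + 5155 = -285383$)
$\frac{N}{188477} = - \frac{285383}{188477}$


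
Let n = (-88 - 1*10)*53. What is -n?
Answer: 5194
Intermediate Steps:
n = -5194 (n = (-88 - 10)*53 = -98*53 = -5194)
-n = -1*(-5194) = 5194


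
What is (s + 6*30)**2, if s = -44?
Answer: 18496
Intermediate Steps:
(s + 6*30)**2 = (-44 + 6*30)**2 = (-44 + 180)**2 = 136**2 = 18496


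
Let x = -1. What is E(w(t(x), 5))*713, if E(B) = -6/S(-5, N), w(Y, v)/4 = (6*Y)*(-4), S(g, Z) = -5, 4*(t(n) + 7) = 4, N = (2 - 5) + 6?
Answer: 4278/5 ≈ 855.60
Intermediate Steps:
N = 3 (N = -3 + 6 = 3)
t(n) = -6 (t(n) = -7 + (¼)*4 = -7 + 1 = -6)
w(Y, v) = -96*Y (w(Y, v) = 4*((6*Y)*(-4)) = 4*(-24*Y) = -96*Y)
E(B) = 6/5 (E(B) = -6/(-5) = -6*(-⅕) = 6/5)
E(w(t(x), 5))*713 = (6/5)*713 = 4278/5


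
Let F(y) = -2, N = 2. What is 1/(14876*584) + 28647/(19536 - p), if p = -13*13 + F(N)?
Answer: 82957746185/57068739296 ≈ 1.4536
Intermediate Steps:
p = -171 (p = -13*13 - 2 = -169 - 2 = -171)
1/(14876*584) + 28647/(19536 - p) = 1/(14876*584) + 28647/(19536 - 1*(-171)) = (1/14876)*(1/584) + 28647/(19536 + 171) = 1/8687584 + 28647/19707 = 1/8687584 + 28647*(1/19707) = 1/8687584 + 9549/6569 = 82957746185/57068739296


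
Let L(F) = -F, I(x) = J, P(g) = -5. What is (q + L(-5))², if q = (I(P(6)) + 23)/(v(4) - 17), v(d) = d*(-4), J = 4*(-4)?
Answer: 24964/1089 ≈ 22.924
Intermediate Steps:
J = -16
v(d) = -4*d
I(x) = -16
q = -7/33 (q = (-16 + 23)/(-4*4 - 17) = 7/(-16 - 17) = 7/(-33) = 7*(-1/33) = -7/33 ≈ -0.21212)
(q + L(-5))² = (-7/33 - 1*(-5))² = (-7/33 + 5)² = (158/33)² = 24964/1089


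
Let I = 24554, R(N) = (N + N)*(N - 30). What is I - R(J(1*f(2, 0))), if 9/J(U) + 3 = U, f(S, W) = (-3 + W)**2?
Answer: 49279/2 ≈ 24640.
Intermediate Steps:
J(U) = 9/(-3 + U)
R(N) = 2*N*(-30 + N) (R(N) = (2*N)*(-30 + N) = 2*N*(-30 + N))
I - R(J(1*f(2, 0))) = 24554 - 2*9/(-3 + 1*(-3 + 0)**2)*(-30 + 9/(-3 + 1*(-3 + 0)**2)) = 24554 - 2*9/(-3 + 1*(-3)**2)*(-30 + 9/(-3 + 1*(-3)**2)) = 24554 - 2*9/(-3 + 1*9)*(-30 + 9/(-3 + 1*9)) = 24554 - 2*9/(-3 + 9)*(-30 + 9/(-3 + 9)) = 24554 - 2*9/6*(-30 + 9/6) = 24554 - 2*9*(1/6)*(-30 + 9*(1/6)) = 24554 - 2*3*(-30 + 3/2)/2 = 24554 - 2*3*(-57)/(2*2) = 24554 - 1*(-171/2) = 24554 + 171/2 = 49279/2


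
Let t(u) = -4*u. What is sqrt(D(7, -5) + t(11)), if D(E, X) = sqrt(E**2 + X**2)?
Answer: sqrt(-44 + sqrt(74)) ≈ 5.9496*I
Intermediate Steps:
sqrt(D(7, -5) + t(11)) = sqrt(sqrt(7**2 + (-5)**2) - 4*11) = sqrt(sqrt(49 + 25) - 44) = sqrt(sqrt(74) - 44) = sqrt(-44 + sqrt(74))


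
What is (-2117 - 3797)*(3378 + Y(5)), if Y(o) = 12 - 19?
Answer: -19936094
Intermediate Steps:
Y(o) = -7
(-2117 - 3797)*(3378 + Y(5)) = (-2117 - 3797)*(3378 - 7) = -5914*3371 = -19936094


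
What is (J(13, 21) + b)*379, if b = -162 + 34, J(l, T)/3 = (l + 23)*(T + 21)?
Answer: 1670632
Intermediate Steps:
J(l, T) = 3*(21 + T)*(23 + l) (J(l, T) = 3*((l + 23)*(T + 21)) = 3*((23 + l)*(21 + T)) = 3*((21 + T)*(23 + l)) = 3*(21 + T)*(23 + l))
b = -128
(J(13, 21) + b)*379 = ((1449 + 63*13 + 69*21 + 3*21*13) - 128)*379 = ((1449 + 819 + 1449 + 819) - 128)*379 = (4536 - 128)*379 = 4408*379 = 1670632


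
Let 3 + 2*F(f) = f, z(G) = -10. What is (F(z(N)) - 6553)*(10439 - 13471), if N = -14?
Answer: 19888404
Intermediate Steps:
F(f) = -3/2 + f/2
(F(z(N)) - 6553)*(10439 - 13471) = ((-3/2 + (1/2)*(-10)) - 6553)*(10439 - 13471) = ((-3/2 - 5) - 6553)*(-3032) = (-13/2 - 6553)*(-3032) = -13119/2*(-3032) = 19888404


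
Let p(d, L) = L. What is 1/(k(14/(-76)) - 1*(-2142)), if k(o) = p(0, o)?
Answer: 38/81389 ≈ 0.00046689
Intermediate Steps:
k(o) = o
1/(k(14/(-76)) - 1*(-2142)) = 1/(14/(-76) - 1*(-2142)) = 1/(14*(-1/76) + 2142) = 1/(-7/38 + 2142) = 1/(81389/38) = 38/81389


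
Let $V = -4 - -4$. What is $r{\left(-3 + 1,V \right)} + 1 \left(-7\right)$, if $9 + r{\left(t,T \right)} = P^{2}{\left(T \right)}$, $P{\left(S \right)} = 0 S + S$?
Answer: $-16$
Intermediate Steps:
$V = 0$ ($V = -4 + 4 = 0$)
$P{\left(S \right)} = S$ ($P{\left(S \right)} = 0 + S = S$)
$r{\left(t,T \right)} = -9 + T^{2}$
$r{\left(-3 + 1,V \right)} + 1 \left(-7\right) = \left(-9 + 0^{2}\right) + 1 \left(-7\right) = \left(-9 + 0\right) - 7 = -9 - 7 = -16$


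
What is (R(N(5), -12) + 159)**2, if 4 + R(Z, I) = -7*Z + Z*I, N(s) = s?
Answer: 3600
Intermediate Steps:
R(Z, I) = -4 - 7*Z + I*Z (R(Z, I) = -4 + (-7*Z + Z*I) = -4 + (-7*Z + I*Z) = -4 - 7*Z + I*Z)
(R(N(5), -12) + 159)**2 = ((-4 - 7*5 - 12*5) + 159)**2 = ((-4 - 35 - 60) + 159)**2 = (-99 + 159)**2 = 60**2 = 3600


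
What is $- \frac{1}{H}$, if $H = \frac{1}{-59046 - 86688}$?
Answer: $145734$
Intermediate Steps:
$H = - \frac{1}{145734}$ ($H = \frac{1}{-145734} = - \frac{1}{145734} \approx -6.8618 \cdot 10^{-6}$)
$- \frac{1}{H} = - \frac{1}{- \frac{1}{145734}} = \left(-1\right) \left(-145734\right) = 145734$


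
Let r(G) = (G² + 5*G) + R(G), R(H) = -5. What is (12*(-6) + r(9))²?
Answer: 2401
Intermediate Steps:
r(G) = -5 + G² + 5*G (r(G) = (G² + 5*G) - 5 = -5 + G² + 5*G)
(12*(-6) + r(9))² = (12*(-6) + (-5 + 9² + 5*9))² = (-72 + (-5 + 81 + 45))² = (-72 + 121)² = 49² = 2401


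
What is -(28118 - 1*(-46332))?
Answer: -74450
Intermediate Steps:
-(28118 - 1*(-46332)) = -(28118 + 46332) = -1*74450 = -74450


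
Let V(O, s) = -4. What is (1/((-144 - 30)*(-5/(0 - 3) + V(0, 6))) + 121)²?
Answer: 2413462129/164836 ≈ 14642.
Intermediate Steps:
(1/((-144 - 30)*(-5/(0 - 3) + V(0, 6))) + 121)² = (1/((-144 - 30)*(-5/(0 - 3) - 4)) + 121)² = (1/((-174)*(-5/(-3) - 4)) + 121)² = (-1/(174*(-5*(-⅓) - 4)) + 121)² = (-1/(174*(5/3 - 4)) + 121)² = (-1/(174*(-7/3)) + 121)² = (-1/174*(-3/7) + 121)² = (1/406 + 121)² = (49127/406)² = 2413462129/164836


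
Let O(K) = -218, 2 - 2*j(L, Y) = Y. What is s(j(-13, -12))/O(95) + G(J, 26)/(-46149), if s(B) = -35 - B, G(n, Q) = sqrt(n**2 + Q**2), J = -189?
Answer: 21/109 - sqrt(36397)/46149 ≈ 0.18853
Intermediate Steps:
j(L, Y) = 1 - Y/2
G(n, Q) = sqrt(Q**2 + n**2)
s(j(-13, -12))/O(95) + G(J, 26)/(-46149) = (-35 - (1 - 1/2*(-12)))/(-218) + sqrt(26**2 + (-189)**2)/(-46149) = (-35 - (1 + 6))*(-1/218) + sqrt(676 + 35721)*(-1/46149) = (-35 - 1*7)*(-1/218) + sqrt(36397)*(-1/46149) = (-35 - 7)*(-1/218) - sqrt(36397)/46149 = -42*(-1/218) - sqrt(36397)/46149 = 21/109 - sqrt(36397)/46149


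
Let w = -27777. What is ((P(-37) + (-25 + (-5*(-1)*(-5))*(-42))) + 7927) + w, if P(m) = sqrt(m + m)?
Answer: -18825 + I*sqrt(74) ≈ -18825.0 + 8.6023*I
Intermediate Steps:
P(m) = sqrt(2)*sqrt(m) (P(m) = sqrt(2*m) = sqrt(2)*sqrt(m))
((P(-37) + (-25 + (-5*(-1)*(-5))*(-42))) + 7927) + w = ((sqrt(2)*sqrt(-37) + (-25 + (-5*(-1)*(-5))*(-42))) + 7927) - 27777 = ((sqrt(2)*(I*sqrt(37)) + (-25 + (5*(-5))*(-42))) + 7927) - 27777 = ((I*sqrt(74) + (-25 - 25*(-42))) + 7927) - 27777 = ((I*sqrt(74) + (-25 + 1050)) + 7927) - 27777 = ((I*sqrt(74) + 1025) + 7927) - 27777 = ((1025 + I*sqrt(74)) + 7927) - 27777 = (8952 + I*sqrt(74)) - 27777 = -18825 + I*sqrt(74)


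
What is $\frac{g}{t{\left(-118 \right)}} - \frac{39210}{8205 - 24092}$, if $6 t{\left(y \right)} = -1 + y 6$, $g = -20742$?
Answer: $\frac{2004968814}{11263883} \approx 178.0$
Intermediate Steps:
$t{\left(y \right)} = - \frac{1}{6} + y$ ($t{\left(y \right)} = \frac{-1 + y 6}{6} = \frac{-1 + 6 y}{6} = - \frac{1}{6} + y$)
$\frac{g}{t{\left(-118 \right)}} - \frac{39210}{8205 - 24092} = - \frac{20742}{- \frac{1}{6} - 118} - \frac{39210}{8205 - 24092} = - \frac{20742}{- \frac{709}{6}} - \frac{39210}{-15887} = \left(-20742\right) \left(- \frac{6}{709}\right) - - \frac{39210}{15887} = \frac{124452}{709} + \frac{39210}{15887} = \frac{2004968814}{11263883}$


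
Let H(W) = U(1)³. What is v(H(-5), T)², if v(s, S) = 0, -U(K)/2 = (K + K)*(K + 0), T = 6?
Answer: 0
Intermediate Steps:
U(K) = -4*K² (U(K) = -2*(K + K)*(K + 0) = -2*2*K*K = -4*K²)
H(W) = -64 (H(W) = (-4*1²)³ = (-4*1)³ = (-4)³ = -64)
v(H(-5), T)² = 0² = 0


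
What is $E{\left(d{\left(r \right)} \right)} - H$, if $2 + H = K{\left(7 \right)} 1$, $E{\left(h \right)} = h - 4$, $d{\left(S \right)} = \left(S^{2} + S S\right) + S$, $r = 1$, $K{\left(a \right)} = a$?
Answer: $-6$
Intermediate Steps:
$d{\left(S \right)} = S + 2 S^{2}$ ($d{\left(S \right)} = \left(S^{2} + S^{2}\right) + S = 2 S^{2} + S = S + 2 S^{2}$)
$E{\left(h \right)} = -4 + h$ ($E{\left(h \right)} = h - 4 = -4 + h$)
$H = 5$ ($H = -2 + 7 \cdot 1 = -2 + 7 = 5$)
$E{\left(d{\left(r \right)} \right)} - H = \left(-4 + 1 \left(1 + 2 \cdot 1\right)\right) - 5 = \left(-4 + 1 \left(1 + 2\right)\right) - 5 = \left(-4 + 1 \cdot 3\right) - 5 = \left(-4 + 3\right) - 5 = -1 - 5 = -6$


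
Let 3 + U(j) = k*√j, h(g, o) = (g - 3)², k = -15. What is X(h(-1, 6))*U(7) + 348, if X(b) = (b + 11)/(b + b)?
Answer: 11055/32 - 405*√7/32 ≈ 311.98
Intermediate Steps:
h(g, o) = (-3 + g)²
X(b) = (11 + b)/(2*b) (X(b) = (11 + b)/((2*b)) = (11 + b)*(1/(2*b)) = (11 + b)/(2*b))
U(j) = -3 - 15*√j
X(h(-1, 6))*U(7) + 348 = ((11 + (-3 - 1)²)/(2*((-3 - 1)²)))*(-3 - 15*√7) + 348 = ((11 + (-4)²)/(2*((-4)²)))*(-3 - 15*√7) + 348 = ((½)*(11 + 16)/16)*(-3 - 15*√7) + 348 = ((½)*(1/16)*27)*(-3 - 15*√7) + 348 = 27*(-3 - 15*√7)/32 + 348 = (-81/32 - 405*√7/32) + 348 = 11055/32 - 405*√7/32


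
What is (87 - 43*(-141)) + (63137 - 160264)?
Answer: -90977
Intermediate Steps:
(87 - 43*(-141)) + (63137 - 160264) = (87 + 6063) - 97127 = 6150 - 97127 = -90977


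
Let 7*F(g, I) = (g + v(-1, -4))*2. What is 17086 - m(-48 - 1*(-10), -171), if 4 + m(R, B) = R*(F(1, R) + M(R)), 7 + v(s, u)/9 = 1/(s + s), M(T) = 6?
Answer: 16596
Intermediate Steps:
v(s, u) = -63 + 9/(2*s) (v(s, u) = -63 + 9/(s + s) = -63 + 9/((2*s)) = -63 + 9*(1/(2*s)) = -63 + 9/(2*s))
F(g, I) = -135/7 + 2*g/7 (F(g, I) = ((g + (-63 + (9/2)/(-1)))*2)/7 = ((g + (-63 + (9/2)*(-1)))*2)/7 = ((g + (-63 - 9/2))*2)/7 = ((g - 135/2)*2)/7 = ((-135/2 + g)*2)/7 = (-135 + 2*g)/7 = -135/7 + 2*g/7)
m(R, B) = -4 - 13*R (m(R, B) = -4 + R*((-135/7 + (2/7)*1) + 6) = -4 + R*((-135/7 + 2/7) + 6) = -4 + R*(-19 + 6) = -4 + R*(-13) = -4 - 13*R)
17086 - m(-48 - 1*(-10), -171) = 17086 - (-4 - 13*(-48 - 1*(-10))) = 17086 - (-4 - 13*(-48 + 10)) = 17086 - (-4 - 13*(-38)) = 17086 - (-4 + 494) = 17086 - 1*490 = 17086 - 490 = 16596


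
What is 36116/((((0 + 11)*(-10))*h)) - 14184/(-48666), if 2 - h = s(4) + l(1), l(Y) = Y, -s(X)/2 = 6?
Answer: -144778178/5799365 ≈ -24.964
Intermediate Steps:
s(X) = -12 (s(X) = -2*6 = -12)
h = 13 (h = 2 - (-12 + 1) = 2 - 1*(-11) = 2 + 11 = 13)
36116/((((0 + 11)*(-10))*h)) - 14184/(-48666) = 36116/((((0 + 11)*(-10))*13)) - 14184/(-48666) = 36116/(((11*(-10))*13)) - 14184*(-1/48666) = 36116/((-110*13)) + 2364/8111 = 36116/(-1430) + 2364/8111 = 36116*(-1/1430) + 2364/8111 = -18058/715 + 2364/8111 = -144778178/5799365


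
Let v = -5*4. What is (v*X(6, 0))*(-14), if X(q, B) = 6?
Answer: 1680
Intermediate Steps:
v = -20
(v*X(6, 0))*(-14) = -20*6*(-14) = -120*(-14) = 1680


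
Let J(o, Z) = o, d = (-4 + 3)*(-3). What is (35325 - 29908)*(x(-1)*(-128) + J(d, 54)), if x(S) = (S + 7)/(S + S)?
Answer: 2096379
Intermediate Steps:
d = 3 (d = -1*(-3) = 3)
x(S) = (7 + S)/(2*S) (x(S) = (7 + S)/((2*S)) = (7 + S)*(1/(2*S)) = (7 + S)/(2*S))
(35325 - 29908)*(x(-1)*(-128) + J(d, 54)) = (35325 - 29908)*(((½)*(7 - 1)/(-1))*(-128) + 3) = 5417*(((½)*(-1)*6)*(-128) + 3) = 5417*(-3*(-128) + 3) = 5417*(384 + 3) = 5417*387 = 2096379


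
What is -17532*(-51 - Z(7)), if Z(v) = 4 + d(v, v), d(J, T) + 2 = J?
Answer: 1051920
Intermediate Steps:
d(J, T) = -2 + J
Z(v) = 2 + v (Z(v) = 4 + (-2 + v) = 2 + v)
-17532*(-51 - Z(7)) = -17532*(-51 - (2 + 7)) = -17532*(-51 - 1*9) = -17532*(-51 - 9) = -17532*(-60) = 1051920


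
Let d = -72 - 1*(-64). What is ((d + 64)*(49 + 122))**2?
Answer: 91699776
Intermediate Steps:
d = -8 (d = -72 + 64 = -8)
((d + 64)*(49 + 122))**2 = ((-8 + 64)*(49 + 122))**2 = (56*171)**2 = 9576**2 = 91699776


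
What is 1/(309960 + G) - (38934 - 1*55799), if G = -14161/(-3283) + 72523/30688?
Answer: 10748422782672641/637321244033 ≈ 16865.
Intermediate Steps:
G = 13727873/2056096 (G = -14161*(-1/3283) + 72523*(1/30688) = 289/67 + 72523/30688 = 13727873/2056096 ≈ 6.6767)
1/(309960 + G) - (38934 - 1*55799) = 1/(309960 + 13727873/2056096) - (38934 - 1*55799) = 1/(637321244033/2056096) - (38934 - 55799) = 2056096/637321244033 - 1*(-16865) = 2056096/637321244033 + 16865 = 10748422782672641/637321244033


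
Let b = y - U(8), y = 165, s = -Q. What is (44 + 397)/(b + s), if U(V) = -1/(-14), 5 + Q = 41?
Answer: 6174/1805 ≈ 3.4205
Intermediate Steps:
Q = 36 (Q = -5 + 41 = 36)
s = -36 (s = -1*36 = -36)
U(V) = 1/14 (U(V) = -1*(-1/14) = 1/14)
b = 2309/14 (b = 165 - 1*1/14 = 165 - 1/14 = 2309/14 ≈ 164.93)
(44 + 397)/(b + s) = (44 + 397)/(2309/14 - 36) = 441/(1805/14) = 441*(14/1805) = 6174/1805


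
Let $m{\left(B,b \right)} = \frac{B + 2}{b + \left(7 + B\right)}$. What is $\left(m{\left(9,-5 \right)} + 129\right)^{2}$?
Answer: $16900$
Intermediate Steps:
$m{\left(B,b \right)} = \frac{2 + B}{7 + B + b}$
$\left(m{\left(9,-5 \right)} + 129\right)^{2} = \left(\frac{2 + 9}{7 + 9 - 5} + 129\right)^{2} = \left(\frac{1}{11} \cdot 11 + 129\right)^{2} = \left(1 + 129\right)^{2} = 130^{2} = 16900$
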